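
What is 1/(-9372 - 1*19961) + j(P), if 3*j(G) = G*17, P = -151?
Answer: -75297814/87999 ≈ -855.67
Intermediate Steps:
j(G) = 17*G/3 (j(G) = (G*17)/3 = (17*G)/3 = 17*G/3)
1/(-9372 - 1*19961) + j(P) = 1/(-9372 - 1*19961) + (17/3)*(-151) = 1/(-9372 - 19961) - 2567/3 = 1/(-29333) - 2567/3 = -1/29333 - 2567/3 = -75297814/87999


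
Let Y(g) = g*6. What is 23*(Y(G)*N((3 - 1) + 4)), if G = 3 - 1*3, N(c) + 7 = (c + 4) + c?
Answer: 0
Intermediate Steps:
N(c) = -3 + 2*c (N(c) = -7 + ((c + 4) + c) = -7 + ((4 + c) + c) = -7 + (4 + 2*c) = -3 + 2*c)
G = 0 (G = 3 - 3 = 0)
Y(g) = 6*g
23*(Y(G)*N((3 - 1) + 4)) = 23*((6*0)*(-3 + 2*((3 - 1) + 4))) = 23*(0*(-3 + 2*(2 + 4))) = 23*(0*(-3 + 2*6)) = 23*(0*(-3 + 12)) = 23*(0*9) = 23*0 = 0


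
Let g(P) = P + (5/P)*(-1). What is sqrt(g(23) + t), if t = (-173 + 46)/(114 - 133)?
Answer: sqrt(5627249)/437 ≈ 5.4283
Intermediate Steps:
g(P) = P - 5/P
t = 127/19 (t = -127/(-19) = -127*(-1/19) = 127/19 ≈ 6.6842)
sqrt(g(23) + t) = sqrt((23 - 5/23) + 127/19) = sqrt(524/23 + 127/19) = sqrt(12877/437) = sqrt(5627249)/437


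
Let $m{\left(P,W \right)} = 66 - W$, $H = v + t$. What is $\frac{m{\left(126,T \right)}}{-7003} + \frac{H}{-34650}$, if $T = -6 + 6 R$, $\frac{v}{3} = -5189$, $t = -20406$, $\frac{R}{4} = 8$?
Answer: $\frac{4064713}{3851650} \approx 1.0553$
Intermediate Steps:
$R = 32$ ($R = 4 \cdot 8 = 32$)
$v = -15567$ ($v = 3 \left(-5189\right) = -15567$)
$T = 186$ ($T = -6 + 6 \cdot 32 = -6 + 192 = 186$)
$H = -35973$ ($H = -15567 - 20406 = -35973$)
$\frac{m{\left(126,T \right)}}{-7003} + \frac{H}{-34650} = \frac{66 - 186}{-7003} - \frac{35973}{-34650} = \left(66 - 186\right) \left(- \frac{1}{7003}\right) - - \frac{571}{550} = \left(-120\right) \left(- \frac{1}{7003}\right) + \frac{571}{550} = \frac{120}{7003} + \frac{571}{550} = \frac{4064713}{3851650}$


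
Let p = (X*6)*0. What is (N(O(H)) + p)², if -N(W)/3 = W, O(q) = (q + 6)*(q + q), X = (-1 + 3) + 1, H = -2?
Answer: 2304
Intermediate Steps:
X = 3 (X = 2 + 1 = 3)
O(q) = 2*q*(6 + q) (O(q) = (6 + q)*(2*q) = 2*q*(6 + q))
N(W) = -3*W
p = 0 (p = (3*6)*0 = 18*0 = 0)
(N(O(H)) + p)² = (-6*(-2)*(6 - 2) + 0)² = (-6*(-2)*4 + 0)² = (-3*(-16) + 0)² = (48 + 0)² = 48² = 2304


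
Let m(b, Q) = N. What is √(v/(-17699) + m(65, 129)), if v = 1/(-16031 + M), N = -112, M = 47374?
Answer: I*√34466454176153673245/554739757 ≈ 10.583*I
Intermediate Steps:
m(b, Q) = -112
v = 1/31343 (v = 1/(-16031 + 47374) = 1/31343 ≈ 3.1905e-5)
√(v/(-17699) + m(65, 129)) = √((1/31343)/(-17699) - 112) = √((1/31343)*(-1/17699) - 112) = √(-1/554739757 - 112) = √(-62130852785/554739757) = I*√34466454176153673245/554739757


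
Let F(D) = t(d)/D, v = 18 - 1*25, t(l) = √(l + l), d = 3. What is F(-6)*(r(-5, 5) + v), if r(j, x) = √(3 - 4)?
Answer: √6*(7 - I)/6 ≈ 2.8577 - 0.40825*I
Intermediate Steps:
t(l) = √2*√l (t(l) = √(2*l) = √2*√l)
r(j, x) = I (r(j, x) = √(-1) = I)
v = -7 (v = 18 - 25 = -7)
F(D) = √6/D (F(D) = (√2*√3)/D = √6/D)
F(-6)*(r(-5, 5) + v) = (√6/(-6))*(I - 7) = (√6*(-⅙))*(-7 + I) = (-√6/6)*(-7 + I) = -√6*(-7 + I)/6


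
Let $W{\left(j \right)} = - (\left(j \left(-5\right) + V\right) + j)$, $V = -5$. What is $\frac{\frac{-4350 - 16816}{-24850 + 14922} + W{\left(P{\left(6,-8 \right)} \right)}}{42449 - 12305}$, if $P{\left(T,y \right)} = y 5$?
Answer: $- \frac{758837}{149634816} \approx -0.0050713$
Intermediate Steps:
$P{\left(T,y \right)} = 5 y$
$W{\left(j \right)} = 5 + 4 j$ ($W{\left(j \right)} = - (\left(j \left(-5\right) - 5\right) + j) = - (\left(- 5 j - 5\right) + j) = - (\left(-5 - 5 j\right) + j) = - (-5 - 4 j) = 5 + 4 j$)
$\frac{\frac{-4350 - 16816}{-24850 + 14922} + W{\left(P{\left(6,-8 \right)} \right)}}{42449 - 12305} = \frac{\frac{-4350 - 16816}{-24850 + 14922} + \left(5 + 4 \cdot 5 \left(-8\right)\right)}{42449 - 12305} = \frac{- \frac{21166}{-9928} + \left(5 + 4 \left(-40\right)\right)}{30144} = \left(\left(-21166\right) \left(- \frac{1}{9928}\right) + \left(5 - 160\right)\right) \frac{1}{30144} = \left(\frac{10583}{4964} - 155\right) \frac{1}{30144} = \left(- \frac{758837}{4964}\right) \frac{1}{30144} = - \frac{758837}{149634816}$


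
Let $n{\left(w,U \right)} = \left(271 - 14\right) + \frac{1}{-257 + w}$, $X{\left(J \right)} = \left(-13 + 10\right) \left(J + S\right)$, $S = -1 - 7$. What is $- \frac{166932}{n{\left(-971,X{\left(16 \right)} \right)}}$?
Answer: $- \frac{204992496}{315595} \approx -649.54$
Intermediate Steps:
$S = -8$ ($S = -1 - 7 = -8$)
$X{\left(J \right)} = 24 - 3 J$ ($X{\left(J \right)} = \left(-13 + 10\right) \left(J - 8\right) = - 3 \left(-8 + J\right) = 24 - 3 J$)
$n{\left(w,U \right)} = 257 + \frac{1}{-257 + w}$
$- \frac{166932}{n{\left(-971,X{\left(16 \right)} \right)}} = - \frac{166932}{\frac{1}{-257 - 971} \left(-66048 + 257 \left(-971\right)\right)} = - \frac{166932}{\frac{1}{-1228} \left(-66048 - 249547\right)} = - \frac{166932}{\left(- \frac{1}{1228}\right) \left(-315595\right)} = - \frac{166932}{\frac{315595}{1228}} = \left(-166932\right) \frac{1228}{315595} = - \frac{204992496}{315595}$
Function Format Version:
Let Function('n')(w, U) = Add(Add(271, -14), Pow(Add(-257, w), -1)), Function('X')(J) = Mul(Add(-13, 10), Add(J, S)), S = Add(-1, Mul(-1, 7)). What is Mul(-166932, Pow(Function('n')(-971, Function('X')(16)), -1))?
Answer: Rational(-204992496, 315595) ≈ -649.54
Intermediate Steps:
S = -8 (S = Add(-1, -7) = -8)
Function('X')(J) = Add(24, Mul(-3, J)) (Function('X')(J) = Mul(Add(-13, 10), Add(J, -8)) = Mul(-3, Add(-8, J)) = Add(24, Mul(-3, J)))
Function('n')(w, U) = Add(257, Pow(Add(-257, w), -1))
Mul(-166932, Pow(Function('n')(-971, Function('X')(16)), -1)) = Mul(-166932, Pow(Mul(Pow(Add(-257, -971), -1), Add(-66048, Mul(257, -971))), -1)) = Mul(-166932, Pow(Mul(Pow(-1228, -1), Add(-66048, -249547)), -1)) = Mul(-166932, Pow(Mul(Rational(-1, 1228), -315595), -1)) = Mul(-166932, Pow(Rational(315595, 1228), -1)) = Mul(-166932, Rational(1228, 315595)) = Rational(-204992496, 315595)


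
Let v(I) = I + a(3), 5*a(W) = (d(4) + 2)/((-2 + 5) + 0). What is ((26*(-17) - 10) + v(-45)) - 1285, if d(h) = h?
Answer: -8908/5 ≈ -1781.6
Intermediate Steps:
a(W) = ⅖ (a(W) = ((4 + 2)/((-2 + 5) + 0))/5 = (6/(3 + 0))/5 = (6/3)/5 = (6*(⅓))/5 = (⅕)*2 = ⅖)
v(I) = ⅖ + I (v(I) = I + ⅖ = ⅖ + I)
((26*(-17) - 10) + v(-45)) - 1285 = ((26*(-17) - 10) + (⅖ - 45)) - 1285 = ((-442 - 10) - 223/5) - 1285 = (-452 - 223/5) - 1285 = -2483/5 - 1285 = -8908/5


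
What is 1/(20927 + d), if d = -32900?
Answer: -1/11973 ≈ -8.3521e-5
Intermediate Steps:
1/(20927 + d) = 1/(20927 - 32900) = 1/(-11973) = -1/11973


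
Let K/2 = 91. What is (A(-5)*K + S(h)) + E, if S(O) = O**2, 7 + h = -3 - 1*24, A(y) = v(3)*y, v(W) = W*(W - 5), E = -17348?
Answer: -10732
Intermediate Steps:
K = 182 (K = 2*91 = 182)
v(W) = W*(-5 + W)
A(y) = -6*y (A(y) = (3*(-5 + 3))*y = (3*(-2))*y = -6*y)
h = -34 (h = -7 + (-3 - 1*24) = -7 + (-3 - 24) = -7 - 27 = -34)
(A(-5)*K + S(h)) + E = (-6*(-5)*182 + (-34)**2) - 17348 = (30*182 + 1156) - 17348 = (5460 + 1156) - 17348 = 6616 - 17348 = -10732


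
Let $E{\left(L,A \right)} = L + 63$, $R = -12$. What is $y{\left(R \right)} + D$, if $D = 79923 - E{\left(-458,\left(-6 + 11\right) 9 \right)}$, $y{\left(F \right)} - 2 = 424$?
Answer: $80744$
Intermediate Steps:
$E{\left(L,A \right)} = 63 + L$
$y{\left(F \right)} = 426$ ($y{\left(F \right)} = 2 + 424 = 426$)
$D = 80318$ ($D = 79923 - \left(63 - 458\right) = 79923 - -395 = 79923 + 395 = 80318$)
$y{\left(R \right)} + D = 426 + 80318 = 80744$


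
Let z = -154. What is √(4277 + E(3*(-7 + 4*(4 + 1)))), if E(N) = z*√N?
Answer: √(4277 - 154*√39) ≈ 57.578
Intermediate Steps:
E(N) = -154*√N
√(4277 + E(3*(-7 + 4*(4 + 1)))) = √(4277 - 154*√3*√(-7 + 4*(4 + 1))) = √(4277 - 154*√3*√(-7 + 4*5)) = √(4277 - 154*√3*√(-7 + 20)) = √(4277 - 154*√39)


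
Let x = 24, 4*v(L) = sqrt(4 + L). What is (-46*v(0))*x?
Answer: -552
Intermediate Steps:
v(L) = sqrt(4 + L)/4
(-46*v(0))*x = -23*sqrt(4 + 0)/2*24 = -23*sqrt(4)/2*24 = -23*2/2*24 = -46*1/2*24 = -23*24 = -552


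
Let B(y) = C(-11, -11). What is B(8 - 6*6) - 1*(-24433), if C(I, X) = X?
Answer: 24422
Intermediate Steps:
B(y) = -11
B(8 - 6*6) - 1*(-24433) = -11 - 1*(-24433) = -11 + 24433 = 24422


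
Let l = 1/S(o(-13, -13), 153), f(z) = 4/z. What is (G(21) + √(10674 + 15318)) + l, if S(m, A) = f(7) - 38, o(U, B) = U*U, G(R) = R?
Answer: 5495/262 + 114*√2 ≈ 182.19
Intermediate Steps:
o(U, B) = U²
S(m, A) = -262/7 (S(m, A) = 4/7 - 38 = -262/7)
l = -7/262 (l = 1/(-262/7) = -7/262 ≈ -0.026718)
(G(21) + √(10674 + 15318)) + l = (21 + √(10674 + 15318)) - 7/262 = (21 + √25992) - 7/262 = (21 + 114*√2) - 7/262 = 5495/262 + 114*√2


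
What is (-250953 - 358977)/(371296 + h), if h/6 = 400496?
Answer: -304965/1387136 ≈ -0.21985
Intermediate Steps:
h = 2402976 (h = 6*400496 = 2402976)
(-250953 - 358977)/(371296 + h) = (-250953 - 358977)/(371296 + 2402976) = -609930/2774272 = -609930*1/2774272 = -304965/1387136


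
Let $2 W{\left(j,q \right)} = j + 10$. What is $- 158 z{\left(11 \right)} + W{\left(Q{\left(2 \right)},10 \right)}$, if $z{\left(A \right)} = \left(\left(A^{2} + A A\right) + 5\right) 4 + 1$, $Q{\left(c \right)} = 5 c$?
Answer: $-156252$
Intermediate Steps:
$z{\left(A \right)} = 21 + 8 A^{2}$ ($z{\left(A \right)} = \left(\left(A^{2} + A^{2}\right) + 5\right) 4 + 1 = \left(2 A^{2} + 5\right) 4 + 1 = \left(5 + 2 A^{2}\right) 4 + 1 = \left(20 + 8 A^{2}\right) + 1 = 21 + 8 A^{2}$)
$W{\left(j,q \right)} = 5 + \frac{j}{2}$ ($W{\left(j,q \right)} = \frac{j + 10}{2} = \frac{10 + j}{2} = 5 + \frac{j}{2}$)
$- 158 z{\left(11 \right)} + W{\left(Q{\left(2 \right)},10 \right)} = - 158 \left(21 + 8 \cdot 11^{2}\right) + \left(5 + \frac{5 \cdot 2}{2}\right) = - 158 \left(21 + 8 \cdot 121\right) + \left(5 + \frac{1}{2} \cdot 10\right) = - 158 \left(21 + 968\right) + \left(5 + 5\right) = \left(-158\right) 989 + 10 = -156262 + 10 = -156252$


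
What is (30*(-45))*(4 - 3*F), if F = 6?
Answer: 18900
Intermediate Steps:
(30*(-45))*(4 - 3*F) = (30*(-45))*(4 - 3*6) = -1350*(4 - 18) = -1350*(-14) = 18900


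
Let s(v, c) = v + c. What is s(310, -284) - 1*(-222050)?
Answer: 222076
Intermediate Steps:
s(v, c) = c + v
s(310, -284) - 1*(-222050) = (-284 + 310) - 1*(-222050) = 26 + 222050 = 222076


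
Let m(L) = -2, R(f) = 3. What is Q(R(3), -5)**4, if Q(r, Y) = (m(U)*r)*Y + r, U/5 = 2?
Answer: 1185921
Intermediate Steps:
U = 10 (U = 5*2 = 10)
Q(r, Y) = r - 2*Y*r (Q(r, Y) = (-2*r)*Y + r = -2*Y*r + r = r - 2*Y*r)
Q(R(3), -5)**4 = (3*(1 - 2*(-5)))**4 = (3*(1 + 10))**4 = (3*11)**4 = 33**4 = 1185921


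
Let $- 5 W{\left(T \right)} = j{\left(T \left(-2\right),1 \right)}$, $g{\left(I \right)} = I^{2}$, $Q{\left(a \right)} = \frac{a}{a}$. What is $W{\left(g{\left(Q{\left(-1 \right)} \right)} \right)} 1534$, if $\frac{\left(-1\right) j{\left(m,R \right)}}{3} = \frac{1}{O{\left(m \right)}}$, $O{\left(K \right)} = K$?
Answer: $- \frac{2301}{5} \approx -460.2$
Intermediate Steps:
$Q{\left(a \right)} = 1$
$j{\left(m,R \right)} = - \frac{3}{m}$
$W{\left(T \right)} = - \frac{3}{10 T}$ ($W{\left(T \right)} = - \frac{\left(-3\right) \frac{1}{T \left(-2\right)}}{5} = - \frac{\left(-3\right) \frac{1}{\left(-2\right) T}}{5} = - \frac{\left(-3\right) \left(- \frac{1}{2 T}\right)}{5} = - \frac{\frac{3}{2} \frac{1}{T}}{5} = - \frac{3}{10 T}$)
$W{\left(g{\left(Q{\left(-1 \right)} \right)} \right)} 1534 = - \frac{3}{10 \cdot 1^{2}} \cdot 1534 = - \frac{3}{10 \cdot 1} \cdot 1534 = \left(- \frac{3}{10}\right) 1 \cdot 1534 = \left(- \frac{3}{10}\right) 1534 = - \frac{2301}{5}$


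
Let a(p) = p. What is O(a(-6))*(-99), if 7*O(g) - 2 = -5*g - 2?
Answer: -2970/7 ≈ -424.29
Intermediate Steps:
O(g) = -5*g/7 (O(g) = 2/7 + (-5*g - 2)/7 = 2/7 + (-2 - 5*g)/7 = 2/7 + (-2/7 - 5*g/7) = -5*g/7)
O(a(-6))*(-99) = -5/7*(-6)*(-99) = (30/7)*(-99) = -2970/7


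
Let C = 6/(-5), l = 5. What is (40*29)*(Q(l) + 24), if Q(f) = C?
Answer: 26448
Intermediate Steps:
C = -6/5 (C = 6*(-⅕) = -6/5 ≈ -1.2000)
Q(f) = -6/5
(40*29)*(Q(l) + 24) = (40*29)*(-6/5 + 24) = 1160*(114/5) = 26448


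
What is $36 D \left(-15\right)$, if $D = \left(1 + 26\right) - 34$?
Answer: $3780$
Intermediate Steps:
$D = -7$ ($D = 27 - 34 = -7$)
$36 D \left(-15\right) = 36 \left(-7\right) \left(-15\right) = \left(-252\right) \left(-15\right) = 3780$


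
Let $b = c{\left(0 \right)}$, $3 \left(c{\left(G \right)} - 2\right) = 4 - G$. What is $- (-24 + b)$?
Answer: $\frac{62}{3} \approx 20.667$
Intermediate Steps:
$c{\left(G \right)} = \frac{10}{3} - \frac{G}{3}$ ($c{\left(G \right)} = 2 + \frac{4 - G}{3} = 2 - \left(- \frac{4}{3} + \frac{G}{3}\right) = \frac{10}{3} - \frac{G}{3}$)
$b = \frac{10}{3}$ ($b = \frac{10}{3} - 0 = \frac{10}{3} + 0 = \frac{10}{3} \approx 3.3333$)
$- (-24 + b) = - (-24 + \frac{10}{3}) = \left(-1\right) \left(- \frac{62}{3}\right) = \frac{62}{3}$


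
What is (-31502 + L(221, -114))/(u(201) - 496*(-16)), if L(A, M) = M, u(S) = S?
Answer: -31616/8137 ≈ -3.8855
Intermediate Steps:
(-31502 + L(221, -114))/(u(201) - 496*(-16)) = (-31502 - 114)/(201 - 496*(-16)) = -31616/(201 + 7936) = -31616/8137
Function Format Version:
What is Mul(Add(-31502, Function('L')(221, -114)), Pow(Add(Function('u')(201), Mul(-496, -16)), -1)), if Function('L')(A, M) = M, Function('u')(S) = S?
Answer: Rational(-31616, 8137) ≈ -3.8855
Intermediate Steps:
Mul(Add(-31502, Function('L')(221, -114)), Pow(Add(Function('u')(201), Mul(-496, -16)), -1)) = Mul(Add(-31502, -114), Pow(Add(201, Mul(-496, -16)), -1)) = Mul(-31616, Pow(Add(201, 7936), -1)) = Mul(-31616, Pow(8137, -1)) = Mul(-31616, Rational(1, 8137)) = Rational(-31616, 8137)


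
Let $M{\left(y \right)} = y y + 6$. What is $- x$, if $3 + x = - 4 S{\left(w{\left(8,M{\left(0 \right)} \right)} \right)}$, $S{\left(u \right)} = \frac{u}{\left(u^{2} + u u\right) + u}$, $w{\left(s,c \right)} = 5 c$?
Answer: $\frac{187}{61} \approx 3.0656$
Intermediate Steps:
$M{\left(y \right)} = 6 + y^{2}$ ($M{\left(y \right)} = y^{2} + 6 = 6 + y^{2}$)
$S{\left(u \right)} = \frac{u}{u + 2 u^{2}}$ ($S{\left(u \right)} = \frac{u}{\left(u^{2} + u^{2}\right) + u} = \frac{u}{2 u^{2} + u} = \frac{u}{u + 2 u^{2}}$)
$x = - \frac{187}{61}$ ($x = -3 - \frac{4}{1 + 2 \cdot 5 \left(6 + 0^{2}\right)} = -3 - \frac{4}{1 + 2 \cdot 5 \left(6 + 0\right)} = -3 - \frac{4}{1 + 2 \cdot 5 \cdot 6} = -3 - \frac{4}{1 + 2 \cdot 30} = -3 - \frac{4}{1 + 60} = -3 - \frac{4}{61} = - \frac{187}{61} \approx -3.0656$)
$- x = \left(-1\right) \left(- \frac{187}{61}\right) = \frac{187}{61}$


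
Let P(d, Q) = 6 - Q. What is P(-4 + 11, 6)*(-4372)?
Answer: 0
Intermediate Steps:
P(-4 + 11, 6)*(-4372) = (6 - 1*6)*(-4372) = (6 - 6)*(-4372) = 0*(-4372) = 0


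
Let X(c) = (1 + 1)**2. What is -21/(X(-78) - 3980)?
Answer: 3/568 ≈ 0.0052817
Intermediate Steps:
X(c) = 4 (X(c) = 2**2 = 4)
-21/(X(-78) - 3980) = -21/(4 - 3980) = -21/(-3976) = -21*(-1/3976) = 3/568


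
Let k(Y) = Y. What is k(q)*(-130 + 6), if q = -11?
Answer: 1364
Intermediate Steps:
k(q)*(-130 + 6) = -11*(-130 + 6) = -11*(-124) = 1364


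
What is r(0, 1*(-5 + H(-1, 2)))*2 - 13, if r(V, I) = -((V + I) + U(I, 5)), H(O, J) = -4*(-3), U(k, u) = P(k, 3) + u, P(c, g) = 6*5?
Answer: -97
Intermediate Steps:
P(c, g) = 30
U(k, u) = 30 + u
H(O, J) = 12
r(V, I) = -35 - I - V (r(V, I) = -((V + I) + (30 + 5)) = -((I + V) + 35) = -(35 + I + V) = -35 - I - V)
r(0, 1*(-5 + H(-1, 2)))*2 - 13 = (-35 - (-5 + 12) - 1*0)*2 - 13 = (-35 - 7 + 0)*2 - 13 = -42*2 - 13 = -84 - 13 = -97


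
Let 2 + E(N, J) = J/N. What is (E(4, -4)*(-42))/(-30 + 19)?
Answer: -126/11 ≈ -11.455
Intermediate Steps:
E(N, J) = -2 + J/N
(E(4, -4)*(-42))/(-30 + 19) = ((-2 - 4/4)*(-42))/(-30 + 19) = ((-2 - 4*1/4)*(-42))/(-11) = ((-2 - 1)*(-42))*(-1/11) = -3*(-42)*(-1/11) = 126*(-1/11) = -126/11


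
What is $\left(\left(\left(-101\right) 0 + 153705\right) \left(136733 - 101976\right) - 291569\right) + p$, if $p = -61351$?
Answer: $5341971765$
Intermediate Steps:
$\left(\left(\left(-101\right) 0 + 153705\right) \left(136733 - 101976\right) - 291569\right) + p = \left(\left(\left(-101\right) 0 + 153705\right) \left(136733 - 101976\right) - 291569\right) - 61351 = \left(\left(0 + 153705\right) 34757 - 291569\right) - 61351 = \left(153705 \cdot 34757 - 291569\right) - 61351 = \left(5342324685 - 291569\right) - 61351 = 5342033116 - 61351 = 5341971765$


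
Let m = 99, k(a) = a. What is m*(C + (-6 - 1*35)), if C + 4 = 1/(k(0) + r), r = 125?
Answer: -556776/125 ≈ -4454.2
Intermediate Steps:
C = -499/125 (C = -4 + 1/(0 + 125) = -4 + 1/125 = -499/125 ≈ -3.9920)
m*(C + (-6 - 1*35)) = 99*(-499/125 + (-6 - 1*35)) = 99*(-499/125 + (-6 - 35)) = 99*(-499/125 - 41) = 99*(-5624/125) = -556776/125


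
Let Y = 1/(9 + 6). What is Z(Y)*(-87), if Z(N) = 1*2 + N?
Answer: -899/5 ≈ -179.80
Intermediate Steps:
Y = 1/15 ≈ 0.066667
Z(N) = 2 + N
Z(Y)*(-87) = (2 + 1/15)*(-87) = (31/15)*(-87) = -899/5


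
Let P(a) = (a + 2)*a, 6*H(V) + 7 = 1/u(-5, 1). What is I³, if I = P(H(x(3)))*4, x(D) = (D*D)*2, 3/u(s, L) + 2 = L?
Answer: -29218112/531441 ≈ -54.979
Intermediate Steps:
u(s, L) = 3/(-2 + L)
x(D) = 2*D² (x(D) = D²*2 = 2*D²)
H(V) = -11/9 (H(V) = -7/6 + 1/(6*((3/(-2 + 1)))) = -7/6 + 1/(6*((3/(-1)))) = -7/6 + 1/(6*((3*(-1)))) = -7/6 + (⅙)/(-3) = -7/6 + (⅙)*(-⅓) = -7/6 - 1/18 = -11/9)
P(a) = a*(2 + a) (P(a) = (2 + a)*a = a*(2 + a))
I = -308/81 (I = -11*(2 - 11/9)/9*4 = -11/9*7/9*4 = -77/81*4 = -308/81 ≈ -3.8025)
I³ = (-308/81)³ = -29218112/531441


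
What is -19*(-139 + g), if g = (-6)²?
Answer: 1957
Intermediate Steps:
g = 36
-19*(-139 + g) = -19*(-139 + 36) = -19*(-103) = 1957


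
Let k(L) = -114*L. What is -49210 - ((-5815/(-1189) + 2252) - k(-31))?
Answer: -56992207/1189 ≈ -47933.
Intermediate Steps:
-49210 - ((-5815/(-1189) + 2252) - k(-31)) = -49210 - ((-5815/(-1189) + 2252) - (-114)*(-31)) = -49210 - ((-5815*(-1/1189) + 2252) - 1*3534) = -49210 - ((5815/1189 + 2252) - 3534) = -49210 - (2683443/1189 - 3534) = -49210 - 1*(-1518483/1189) = -49210 + 1518483/1189 = -56992207/1189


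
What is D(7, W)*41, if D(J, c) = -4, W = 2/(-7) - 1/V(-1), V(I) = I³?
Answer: -164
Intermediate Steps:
W = 5/7 (W = 2/(-7) - 1/((-1)³) = 2*(-⅐) - 1/(-1) = -2/7 - 1*(-1) = -2/7 + 1 = 5/7 ≈ 0.71429)
D(7, W)*41 = -4*41 = -164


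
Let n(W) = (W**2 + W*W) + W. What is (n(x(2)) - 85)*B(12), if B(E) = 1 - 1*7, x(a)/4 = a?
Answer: -306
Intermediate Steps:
x(a) = 4*a
B(E) = -6 (B(E) = 1 - 7 = -6)
n(W) = W + 2*W**2 (n(W) = (W**2 + W**2) + W = 2*W**2 + W = W + 2*W**2)
(n(x(2)) - 85)*B(12) = ((4*2)*(1 + 2*(4*2)) - 85)*(-6) = (8*(1 + 2*8) - 85)*(-6) = (8*(1 + 16) - 85)*(-6) = (8*17 - 85)*(-6) = (136 - 85)*(-6) = 51*(-6) = -306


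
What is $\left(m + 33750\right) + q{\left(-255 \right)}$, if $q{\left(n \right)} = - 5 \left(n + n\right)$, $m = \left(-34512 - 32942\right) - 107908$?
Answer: $-139062$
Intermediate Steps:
$m = -175362$ ($m = -67454 - 107908 = -175362$)
$q{\left(n \right)} = - 10 n$ ($q{\left(n \right)} = - 5 \cdot 2 n = - 10 n$)
$\left(m + 33750\right) + q{\left(-255 \right)} = \left(-175362 + 33750\right) - -2550 = -141612 + 2550 = -139062$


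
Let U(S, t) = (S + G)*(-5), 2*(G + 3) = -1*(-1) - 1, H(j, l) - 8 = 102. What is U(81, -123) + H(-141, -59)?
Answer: -280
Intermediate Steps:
H(j, l) = 110 (H(j, l) = 8 + 102 = 110)
G = -3 (G = -3 + (-1*(-1) - 1)/2 = -3 + (1 - 1)/2 = -3 + (½)*0 = -3 + 0 = -3)
U(S, t) = 15 - 5*S (U(S, t) = (S - 3)*(-5) = (-3 + S)*(-5) = 15 - 5*S)
U(81, -123) + H(-141, -59) = (15 - 5*81) + 110 = (15 - 405) + 110 = -390 + 110 = -280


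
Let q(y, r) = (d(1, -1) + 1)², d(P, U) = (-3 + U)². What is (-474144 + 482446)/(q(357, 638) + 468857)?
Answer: 4151/234573 ≈ 0.017696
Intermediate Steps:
q(y, r) = 289 (q(y, r) = ((-3 - 1)² + 1)² = ((-4)² + 1)² = (16 + 1)² = 17² = 289)
(-474144 + 482446)/(q(357, 638) + 468857) = (-474144 + 482446)/(289 + 468857) = 8302/469146 = 8302*(1/469146) = 4151/234573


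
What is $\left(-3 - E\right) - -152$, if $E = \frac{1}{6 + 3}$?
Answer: $\frac{1340}{9} \approx 148.89$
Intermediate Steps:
$E = \frac{1}{9} \approx 0.11111$
$\left(-3 - E\right) - -152 = \left(-3 - \frac{1}{9}\right) - -152 = \left(-3 - \frac{1}{9}\right) + 152 = - \frac{28}{9} + 152 = \frac{1340}{9}$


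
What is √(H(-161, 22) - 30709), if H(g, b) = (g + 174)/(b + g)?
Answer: 2*I*√148332599/139 ≈ 175.24*I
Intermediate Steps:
H(g, b) = (174 + g)/(b + g)
√(H(-161, 22) - 30709) = √((174 - 161)/(22 - 161) - 30709) = √(13/(-139) - 30709) = √(-1/139*13 - 30709) = √(-13/139 - 30709) = √(-4268564/139) = 2*I*√148332599/139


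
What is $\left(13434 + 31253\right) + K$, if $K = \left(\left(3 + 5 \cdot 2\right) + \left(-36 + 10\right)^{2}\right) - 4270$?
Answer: $41106$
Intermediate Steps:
$K = -3581$ ($K = \left(\left(3 + 10\right) + \left(-26\right)^{2}\right) - 4270 = \left(13 + 676\right) - 4270 = 689 - 4270 = -3581$)
$\left(13434 + 31253\right) + K = \left(13434 + 31253\right) - 3581 = 44687 - 3581 = 41106$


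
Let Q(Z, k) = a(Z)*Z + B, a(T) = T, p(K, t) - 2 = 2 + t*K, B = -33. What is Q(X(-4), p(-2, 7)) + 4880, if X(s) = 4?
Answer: 4863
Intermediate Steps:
p(K, t) = 4 + K*t (p(K, t) = 2 + (2 + t*K) = 2 + (2 + K*t) = 4 + K*t)
Q(Z, k) = -33 + Z² (Q(Z, k) = Z*Z - 33 = Z² - 33 = -33 + Z²)
Q(X(-4), p(-2, 7)) + 4880 = (-33 + 4²) + 4880 = (-33 + 16) + 4880 = -17 + 4880 = 4863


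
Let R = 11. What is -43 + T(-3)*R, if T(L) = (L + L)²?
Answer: 353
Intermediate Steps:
T(L) = 4*L² (T(L) = (2*L)² = 4*L²)
-43 + T(-3)*R = -43 + (4*(-3)²)*11 = -43 + (4*9)*11 = -43 + 36*11 = -43 + 396 = 353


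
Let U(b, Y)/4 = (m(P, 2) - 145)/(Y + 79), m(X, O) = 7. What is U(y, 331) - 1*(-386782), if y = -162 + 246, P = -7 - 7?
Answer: 79290034/205 ≈ 3.8678e+5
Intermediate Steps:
P = -14
y = 84
U(b, Y) = -552/(79 + Y) (U(b, Y) = 4*((7 - 145)/(Y + 79)) = 4*(-138/(79 + Y)) = -552/(79 + Y))
U(y, 331) - 1*(-386782) = -552/(79 + 331) - 1*(-386782) = -552/410 + 386782 = -552*1/410 + 386782 = -276/205 + 386782 = 79290034/205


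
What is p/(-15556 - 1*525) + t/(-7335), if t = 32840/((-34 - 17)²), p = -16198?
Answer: 4746196466/4719980079 ≈ 1.0056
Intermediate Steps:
t = 32840/2601 (t = 32840/((-51)²) = 32840/2601 ≈ 12.626)
p/(-15556 - 1*525) + t/(-7335) = -16198/(-15556 - 1*525) + (32840/2601)/(-7335) = -16198/(-15556 - 525) + (32840/2601)*(-1/7335) = -16198/(-16081) - 6568/3815667 = -16198*(-1/16081) - 6568/3815667 = 1246/1237 - 6568/3815667 = 4746196466/4719980079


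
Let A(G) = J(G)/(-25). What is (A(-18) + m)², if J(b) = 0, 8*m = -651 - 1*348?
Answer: 998001/64 ≈ 15594.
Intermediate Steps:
m = -999/8 (m = (-651 - 1*348)/8 = (-651 - 348)/8 = (⅛)*(-999) = -999/8 ≈ -124.88)
A(G) = 0 (A(G) = 0/(-25) = 0*(-1/25) = 0)
(A(-18) + m)² = (0 - 999/8)² = (-999/8)² = 998001/64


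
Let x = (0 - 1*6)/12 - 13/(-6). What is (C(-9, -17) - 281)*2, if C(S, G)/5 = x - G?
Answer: -1126/3 ≈ -375.33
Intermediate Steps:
x = 5/3 (x = (0 - 6)*(1/12) - 13*(-⅙) = -6*1/12 + 13/6 = -½ + 13/6 = 5/3 ≈ 1.6667)
C(S, G) = 25/3 - 5*G (C(S, G) = 5*(5/3 - G) = 25/3 - 5*G)
(C(-9, -17) - 281)*2 = ((25/3 - 5*(-17)) - 281)*2 = ((25/3 + 85) - 281)*2 = (280/3 - 281)*2 = -563/3*2 = -1126/3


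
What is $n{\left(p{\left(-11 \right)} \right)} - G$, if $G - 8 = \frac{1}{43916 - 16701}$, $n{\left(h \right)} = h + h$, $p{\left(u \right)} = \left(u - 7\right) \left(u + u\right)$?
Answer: $\frac{21336559}{27215} \approx 784.0$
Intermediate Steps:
$p{\left(u \right)} = 2 u \left(-7 + u\right)$ ($p{\left(u \right)} = \left(-7 + u\right) 2 u = 2 u \left(-7 + u\right)$)
$n{\left(h \right)} = 2 h$
$G = \frac{217721}{27215}$ ($G = 8 + \frac{1}{43916 - 16701} = 8 + \frac{1}{27215} = \frac{217721}{27215} \approx 8.0$)
$n{\left(p{\left(-11 \right)} \right)} - G = 2 \cdot 2 \left(-11\right) \left(-7 - 11\right) - \frac{217721}{27215} = 2 \cdot 2 \left(-11\right) \left(-18\right) - \frac{217721}{27215} = 2 \cdot 396 - \frac{217721}{27215} = 792 - \frac{217721}{27215} = \frac{21336559}{27215}$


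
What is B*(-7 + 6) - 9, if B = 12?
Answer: -21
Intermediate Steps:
B*(-7 + 6) - 9 = 12*(-7 + 6) - 9 = 12*(-1) - 9 = -12 - 9 = -21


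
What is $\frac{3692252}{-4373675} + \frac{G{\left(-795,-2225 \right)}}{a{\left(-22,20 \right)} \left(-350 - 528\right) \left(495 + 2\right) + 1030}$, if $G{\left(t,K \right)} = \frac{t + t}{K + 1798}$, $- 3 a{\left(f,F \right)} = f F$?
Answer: $- \frac{6054047536352831}{7171350854071775} \approx -0.8442$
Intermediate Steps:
$a{\left(f,F \right)} = - \frac{F f}{3}$ ($a{\left(f,F \right)} = - \frac{f F}{3} = - \frac{F f}{3}$)
$G{\left(t,K \right)} = \frac{2 t}{1798 + K}$
$\frac{3692252}{-4373675} + \frac{G{\left(-795,-2225 \right)}}{a{\left(-22,20 \right)} \left(-350 - 528\right) \left(495 + 2\right) + 1030} = \frac{3692252}{-4373675} + \frac{2 \left(-795\right) \frac{1}{1798 - 2225}}{\left(- \frac{1}{3}\right) 20 \left(-22\right) \left(-350 - 528\right) \left(495 + 2\right) + 1030} = 3692252 \left(- \frac{1}{4373675}\right) + \frac{2 \left(-795\right) \frac{1}{-427}}{\frac{440 \left(\left(-878\right) 497\right)}{3} + 1030} = - \frac{3692252}{4373675} + \frac{2 \left(-795\right) \left(- \frac{1}{427}\right)}{\frac{440}{3} \left(-436366\right) + 1030} = - \frac{3692252}{4373675} + \frac{1590}{427 \left(- \frac{192001040}{3} + 1030\right)} = - \frac{3692252}{4373675} + \frac{1590}{427 \left(- \frac{191997950}{3}\right)} = - \frac{3692252}{4373675} + \frac{1590}{427} \left(- \frac{3}{191997950}\right) = - \frac{3692252}{4373675} - \frac{477}{8198312465} = - \frac{6054047536352831}{7171350854071775}$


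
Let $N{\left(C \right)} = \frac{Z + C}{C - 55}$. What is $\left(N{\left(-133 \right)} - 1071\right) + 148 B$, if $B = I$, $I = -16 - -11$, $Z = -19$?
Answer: $- \frac{85079}{47} \approx -1810.2$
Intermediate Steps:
$N{\left(C \right)} = \frac{-19 + C}{-55 + C}$ ($N{\left(C \right)} = \frac{-19 + C}{C - 55} = \frac{-19 + C}{-55 + C}$)
$I = -5$ ($I = -16 + 11 = -5$)
$B = -5$
$\left(N{\left(-133 \right)} - 1071\right) + 148 B = \left(\frac{-19 - 133}{-55 - 133} - 1071\right) + 148 \left(-5\right) = \left(\frac{1}{-188} \left(-152\right) - 1071\right) - 740 = \left(\left(- \frac{1}{188}\right) \left(-152\right) - 1071\right) - 740 = \left(\frac{38}{47} - 1071\right) - 740 = - \frac{50299}{47} - 740 = - \frac{85079}{47}$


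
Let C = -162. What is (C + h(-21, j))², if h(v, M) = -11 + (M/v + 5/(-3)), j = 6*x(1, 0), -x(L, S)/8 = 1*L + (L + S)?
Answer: 12759184/441 ≈ 28932.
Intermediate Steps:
x(L, S) = -16*L - 8*S (x(L, S) = -8*(1*L + (L + S)) = -8*(L + (L + S)) = -8*(S + 2*L) = -16*L - 8*S)
j = -96 (j = 6*(-16*1 - 8*0) = 6*(-16 + 0) = 6*(-16) = -96)
h(v, M) = -38/3 + M/v (h(v, M) = -11 + (M/v + 5*(-⅓)) = -11 + (M/v - 5/3) = -11 + (-5/3 + M/v) = -38/3 + M/v)
(C + h(-21, j))² = (-162 + (-38/3 - 96/(-21)))² = (-162 + (-38/3 - 96*(-1/21)))² = (-162 + (-38/3 + 32/7))² = (-162 - 170/21)² = (-3572/21)² = 12759184/441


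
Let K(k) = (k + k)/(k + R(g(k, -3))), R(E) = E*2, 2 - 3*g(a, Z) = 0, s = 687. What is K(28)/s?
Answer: 7/2519 ≈ 0.0027789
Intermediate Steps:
g(a, Z) = ⅔ (g(a, Z) = ⅔ - ⅓*0 = ⅔ + 0 = ⅔)
R(E) = 2*E
K(k) = 2*k/(4/3 + k) (K(k) = (k + k)/(k + 2*(⅔)) = (2*k)/(k + 4/3) = (2*k)/(4/3 + k) = 2*k/(4/3 + k))
K(28)/s = (6*28/(4 + 3*28))/687 = (6*28/(4 + 84))*(1/687) = (6*28/88)*(1/687) = (6*28*(1/88))*(1/687) = (21/11)*(1/687) = 7/2519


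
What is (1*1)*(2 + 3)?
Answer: 5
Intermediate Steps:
(1*1)*(2 + 3) = 1*5 = 5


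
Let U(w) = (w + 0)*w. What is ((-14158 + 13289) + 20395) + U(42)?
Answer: 21290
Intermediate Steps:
U(w) = w² (U(w) = w*w = w²)
((-14158 + 13289) + 20395) + U(42) = ((-14158 + 13289) + 20395) + 42² = (-869 + 20395) + 1764 = 19526 + 1764 = 21290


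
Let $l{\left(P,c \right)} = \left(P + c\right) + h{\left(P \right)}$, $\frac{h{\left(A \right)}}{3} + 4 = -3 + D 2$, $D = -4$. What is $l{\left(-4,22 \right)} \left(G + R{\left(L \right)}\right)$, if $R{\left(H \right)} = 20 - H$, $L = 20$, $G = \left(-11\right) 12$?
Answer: $3564$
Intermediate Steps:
$h{\left(A \right)} = -45$ ($h{\left(A \right)} = -12 + 3 \left(-3 - 8\right) = -12 + 3 \left(-11\right) = -12 - 33 = -45$)
$l{\left(P,c \right)} = -45 + P + c$ ($l{\left(P,c \right)} = \left(P + c\right) - 45 = -45 + P + c$)
$G = -132$
$l{\left(-4,22 \right)} \left(G + R{\left(L \right)}\right) = \left(-45 - 4 + 22\right) \left(-132 + \left(20 - 20\right)\right) = - 27 \left(-132 + \left(20 - 20\right)\right) = - 27 \left(-132 + 0\right) = \left(-27\right) \left(-132\right) = 3564$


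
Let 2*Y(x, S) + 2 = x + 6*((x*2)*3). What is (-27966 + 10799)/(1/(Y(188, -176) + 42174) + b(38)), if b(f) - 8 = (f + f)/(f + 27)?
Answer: -50939896605/27208061 ≈ -1872.2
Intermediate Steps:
Y(x, S) = -1 + 37*x/2 (Y(x, S) = -1 + (x + 6*((x*2)*3))/2 = -1 + (x + 6*((2*x)*3))/2 = -1 + (x + 6*(6*x))/2 = -1 + (x + 36*x)/2 = -1 + (37*x)/2 = -1 + 37*x/2)
b(f) = 8 + 2*f/(27 + f) (b(f) = 8 + (f + f)/(f + 27) = 8 + (2*f)/(27 + f) = 8 + 2*f/(27 + f))
(-27966 + 10799)/(1/(Y(188, -176) + 42174) + b(38)) = (-27966 + 10799)/(1/((-1 + (37/2)*188) + 42174) + 2*(108 + 5*38)/(27 + 38)) = -17167/(1/((-1 + 3478) + 42174) + 2*(108 + 190)/65) = -17167/(1/(3477 + 42174) + 2*(1/65)*298) = -17167/(1/45651 + 596/65) = -17167/27208061/2967315 = -17167*2967315/27208061 = -50939896605/27208061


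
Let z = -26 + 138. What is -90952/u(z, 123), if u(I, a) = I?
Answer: -11369/14 ≈ -812.07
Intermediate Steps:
z = 112
-90952/u(z, 123) = -90952/112 = -90952*1/112 = -11369/14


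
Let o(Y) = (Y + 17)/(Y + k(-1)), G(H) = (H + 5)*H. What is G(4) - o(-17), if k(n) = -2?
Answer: 36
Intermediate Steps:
G(H) = H*(5 + H) (G(H) = (5 + H)*H = H*(5 + H))
o(Y) = (17 + Y)/(-2 + Y) (o(Y) = (Y + 17)/(Y - 2) = (17 + Y)/(-2 + Y))
G(4) - o(-17) = 4*(5 + 4) - (17 - 17)/(-2 - 17) = 4*9 - 0/(-19) = 36 - (-1)*0/19 = 36 - 1*0 = 36 + 0 = 36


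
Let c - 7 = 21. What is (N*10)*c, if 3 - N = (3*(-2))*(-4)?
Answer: -5880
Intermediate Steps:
c = 28 (c = 7 + 21 = 28)
N = -21 (N = 3 - 3*(-2)*(-4) = 3 - (-6)*(-4) = 3 - 1*24 = 3 - 24 = -21)
(N*10)*c = -21*10*28 = -210*28 = -5880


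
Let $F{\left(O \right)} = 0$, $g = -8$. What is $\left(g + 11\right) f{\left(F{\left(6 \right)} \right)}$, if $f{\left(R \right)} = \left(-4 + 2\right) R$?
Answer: $0$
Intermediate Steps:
$f{\left(R \right)} = - 2 R$
$\left(g + 11\right) f{\left(F{\left(6 \right)} \right)} = \left(-8 + 11\right) \left(\left(-2\right) 0\right) = 3 \cdot 0 = 0$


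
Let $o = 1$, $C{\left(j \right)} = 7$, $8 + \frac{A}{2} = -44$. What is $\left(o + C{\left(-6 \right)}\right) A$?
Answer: $-832$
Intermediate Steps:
$A = -104$ ($A = -16 + 2 \left(-44\right) = -16 - 88 = -104$)
$\left(o + C{\left(-6 \right)}\right) A = \left(1 + 7\right) \left(-104\right) = 8 \left(-104\right) = -832$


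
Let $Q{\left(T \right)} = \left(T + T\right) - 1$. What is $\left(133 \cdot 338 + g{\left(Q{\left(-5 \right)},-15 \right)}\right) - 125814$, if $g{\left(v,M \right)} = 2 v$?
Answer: $-80882$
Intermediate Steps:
$Q{\left(T \right)} = -1 + 2 T$ ($Q{\left(T \right)} = 2 T - 1 = -1 + 2 T$)
$\left(133 \cdot 338 + g{\left(Q{\left(-5 \right)},-15 \right)}\right) - 125814 = \left(133 \cdot 338 + 2 \left(-1 + 2 \left(-5\right)\right)\right) - 125814 = \left(44954 + 2 \left(-1 - 10\right)\right) - 125814 = \left(44954 + 2 \left(-11\right)\right) - 125814 = \left(44954 - 22\right) - 125814 = 44932 - 125814 = -80882$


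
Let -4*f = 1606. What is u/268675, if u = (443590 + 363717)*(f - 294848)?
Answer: -476713976193/537350 ≈ -8.8716e+5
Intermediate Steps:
f = -803/2 (f = -¼*1606 = -803/2 ≈ -401.50)
u = -476713976193/2 (u = (443590 + 363717)*(-803/2 - 294848) = 807307*(-590499/2) = -476713976193/2 ≈ -2.3836e+11)
u/268675 = -476713976193/2/268675 = -476713976193/2*1/268675 = -476713976193/537350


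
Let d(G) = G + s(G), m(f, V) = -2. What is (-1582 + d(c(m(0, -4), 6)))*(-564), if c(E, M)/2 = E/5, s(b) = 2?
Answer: 4457856/5 ≈ 8.9157e+5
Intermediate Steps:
c(E, M) = 2*E/5 (c(E, M) = 2*(E/5) = 2*E/5)
d(G) = 2 + G (d(G) = G + 2 = 2 + G)
(-1582 + d(c(m(0, -4), 6)))*(-564) = (-1582 + (2 + (⅖)*(-2)))*(-564) = (-1582 + (2 - ⅘))*(-564) = (-1582 + 6/5)*(-564) = -7904/5*(-564) = 4457856/5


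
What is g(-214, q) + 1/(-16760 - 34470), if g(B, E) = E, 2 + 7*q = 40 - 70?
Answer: -1639367/358610 ≈ -4.5714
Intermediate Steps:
q = -32/7 (q = -2/7 + (40 - 70)/7 = -2/7 + (⅐)*(-30) = -2/7 - 30/7 = -32/7 ≈ -4.5714)
g(-214, q) + 1/(-16760 - 34470) = -32/7 + 1/(-16760 - 34470) = -32/7 + 1/(-51230) = -32/7 - 1/51230 = -1639367/358610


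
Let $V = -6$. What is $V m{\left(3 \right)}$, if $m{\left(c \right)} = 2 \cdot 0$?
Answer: $0$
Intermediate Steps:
$m{\left(c \right)} = 0$
$V m{\left(3 \right)} = \left(-6\right) 0 = 0$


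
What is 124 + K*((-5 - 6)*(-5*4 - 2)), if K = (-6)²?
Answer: 8836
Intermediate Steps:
K = 36
124 + K*((-5 - 6)*(-5*4 - 2)) = 124 + 36*((-5 - 6)*(-5*4 - 2)) = 124 + 36*(-11*(-20 - 2)) = 124 + 36*(-11*(-22)) = 124 + 36*242 = 124 + 8712 = 8836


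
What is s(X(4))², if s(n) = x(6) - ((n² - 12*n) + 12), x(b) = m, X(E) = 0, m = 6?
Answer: 36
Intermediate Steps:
x(b) = 6
s(n) = -6 - n² + 12*n (s(n) = 6 - ((n² - 12*n) + 12) = 6 - (12 + n² - 12*n) = 6 + (-12 - n² + 12*n) = -6 - n² + 12*n)
s(X(4))² = (-6 - 1*0² + 12*0)² = (-6 - 1*0 + 0)² = (-6 + 0 + 0)² = (-6)² = 36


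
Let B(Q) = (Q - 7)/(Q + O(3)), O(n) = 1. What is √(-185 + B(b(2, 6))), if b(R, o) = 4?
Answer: 4*I*√290/5 ≈ 13.624*I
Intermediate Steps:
B(Q) = (-7 + Q)/(1 + Q) (B(Q) = (Q - 7)/(Q + 1) = (-7 + Q)/(1 + Q))
√(-185 + B(b(2, 6))) = √(-185 + (-7 + 4)/(1 + 4)) = √(-185 - 3/5) = √(-185 + (⅕)*(-3)) = √(-185 - ⅗) = √(-928/5) = 4*I*√290/5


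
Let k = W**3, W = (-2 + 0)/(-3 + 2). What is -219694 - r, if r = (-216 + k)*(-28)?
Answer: -225518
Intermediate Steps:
W = 2 (W = -2/(-1) = -2*(-1) = 2)
k = 8 (k = 2**3 = 8)
r = 5824 (r = (-216 + 8)*(-28) = -208*(-28) = 5824)
-219694 - r = -219694 - 1*5824 = -219694 - 5824 = -225518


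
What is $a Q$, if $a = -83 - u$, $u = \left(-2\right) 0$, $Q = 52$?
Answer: $-4316$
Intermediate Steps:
$u = 0$
$a = -83$ ($a = -83 - 0 = -83 + 0 = -83$)
$a Q = \left(-83\right) 52 = -4316$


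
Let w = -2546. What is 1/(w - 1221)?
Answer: -1/3767 ≈ -0.00026546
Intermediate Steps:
1/(w - 1221) = 1/(-2546 - 1221) = 1/(-3767) = -1/3767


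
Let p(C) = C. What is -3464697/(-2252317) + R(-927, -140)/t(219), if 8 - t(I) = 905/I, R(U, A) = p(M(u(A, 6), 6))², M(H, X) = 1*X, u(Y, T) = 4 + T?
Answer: 20691865587/1907712499 ≈ 10.846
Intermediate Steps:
M(H, X) = X
R(U, A) = 36 (R(U, A) = 6² = 36)
t(I) = 8 - 905/I
-3464697/(-2252317) + R(-927, -140)/t(219) = -3464697/(-2252317) + 36/(8 - 905/219) = -3464697*(-1/2252317) + 36/(8 - 905*1/219) = 3464697/2252317 + 36/(8 - 905/219) = 3464697/2252317 + 36/(847/219) = 3464697/2252317 + 36*(219/847) = 3464697/2252317 + 7884/847 = 20691865587/1907712499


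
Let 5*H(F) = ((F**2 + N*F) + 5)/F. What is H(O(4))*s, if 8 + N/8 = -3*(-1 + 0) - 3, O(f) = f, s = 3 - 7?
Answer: 47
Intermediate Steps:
s = -4
N = -64 (N = -64 + 8*(-3*(-1 + 0) - 3) = -64 + 8*(-3*(-1) - 3) = -64 + 8*(3 - 3) = -64 + 8*0 = -64 + 0 = -64)
H(F) = (5 + F**2 - 64*F)/(5*F) (H(F) = (((F**2 - 64*F) + 5)/F)/5 = ((5 + F**2 - 64*F)/F)/5 = (5 + F**2 - 64*F)/(5*F))
H(O(4))*s = ((1/5)*(5 + 4*(-64 + 4))/4)*(-4) = ((1/5)*(1/4)*(5 + 4*(-60)))*(-4) = ((1/5)*(1/4)*(5 - 240))*(-4) = ((1/5)*(1/4)*(-235))*(-4) = -47/4*(-4) = 47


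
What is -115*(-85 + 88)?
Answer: -345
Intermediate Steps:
-115*(-85 + 88) = -115*3 = -345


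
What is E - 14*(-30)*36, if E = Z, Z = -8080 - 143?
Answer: 6897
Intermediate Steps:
Z = -8223
E = -8223
E - 14*(-30)*36 = -8223 - 14*(-30)*36 = -8223 + 420*36 = -8223 + 15120 = 6897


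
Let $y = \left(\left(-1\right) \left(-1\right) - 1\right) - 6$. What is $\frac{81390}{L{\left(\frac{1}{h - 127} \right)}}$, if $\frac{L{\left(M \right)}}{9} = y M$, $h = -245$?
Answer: $\frac{1682060}{3} \approx 5.6069 \cdot 10^{5}$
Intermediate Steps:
$y = -6$ ($y = \left(1 - 1\right) - 6 = 0 - 6 = -6$)
$L{\left(M \right)} = - 54 M$ ($L{\left(M \right)} = 9 \left(- 6 M\right) = - 54 M$)
$\frac{81390}{L{\left(\frac{1}{h - 127} \right)}} = \frac{81390}{\left(-54\right) \frac{1}{-245 - 127}} = \frac{81390}{\left(-54\right) \frac{1}{-372}} = \frac{81390}{\left(-54\right) \left(- \frac{1}{372}\right)} = \frac{81390}{\frac{9}{62}} = 81390 \cdot \frac{62}{9} = \frac{1682060}{3}$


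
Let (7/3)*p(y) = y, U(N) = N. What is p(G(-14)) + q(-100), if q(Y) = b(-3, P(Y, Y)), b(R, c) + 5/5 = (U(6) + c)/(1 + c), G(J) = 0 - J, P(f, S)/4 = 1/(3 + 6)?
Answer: 123/13 ≈ 9.4615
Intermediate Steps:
P(f, S) = 4/9 (P(f, S) = 4/(3 + 6) = 4/9)
G(J) = -J
p(y) = 3*y/7
b(R, c) = -1 + (6 + c)/(1 + c)
q(Y) = 45/13 (q(Y) = 5/(1 + 4/9) = 5/(13/9) = 5*(9/13) = 45/13)
p(G(-14)) + q(-100) = 3*(-1*(-14))/7 + 45/13 = (3/7)*14 + 45/13 = 6 + 45/13 = 123/13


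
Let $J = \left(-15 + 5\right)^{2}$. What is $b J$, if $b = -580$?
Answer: $-58000$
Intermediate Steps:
$J = 100$ ($J = \left(-10\right)^{2} = 100$)
$b J = \left(-580\right) 100 = -58000$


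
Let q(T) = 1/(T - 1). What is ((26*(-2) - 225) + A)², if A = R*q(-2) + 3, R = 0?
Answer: 75076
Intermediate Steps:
q(T) = 1/(-1 + T)
A = 3 (A = 0/(-1 - 2) + 3 = 0/(-3) + 3 = 0*(-⅓) + 3 = 0 + 3 = 3)
((26*(-2) - 225) + A)² = ((26*(-2) - 225) + 3)² = ((-52 - 225) + 3)² = (-277 + 3)² = (-274)² = 75076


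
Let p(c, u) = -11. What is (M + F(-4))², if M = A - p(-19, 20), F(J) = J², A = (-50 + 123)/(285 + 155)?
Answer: 142874209/193600 ≈ 737.99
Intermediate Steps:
A = 73/440 ≈ 0.16591
M = 4913/440 (M = 73/440 - 1*(-11) = 73/440 + 11 = 4913/440 ≈ 11.166)
(M + F(-4))² = (4913/440 + (-4)²)² = (4913/440 + 16)² = (11953/440)² = 142874209/193600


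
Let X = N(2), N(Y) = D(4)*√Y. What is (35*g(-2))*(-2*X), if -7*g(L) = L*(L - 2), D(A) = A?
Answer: 320*√2 ≈ 452.55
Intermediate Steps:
g(L) = -L*(-2 + L)/7 (g(L) = -L*(L - 2)/7 = -L*(-2 + L)/7)
N(Y) = 4*√Y
X = 4*√2 ≈ 5.6569
(35*g(-2))*(-2*X) = (35*((⅐)*(-2)*(2 - 1*(-2))))*(-8*√2) = (35*((⅐)*(-2)*(2 + 2)))*(-8*√2) = (35*((⅐)*(-2)*4))*(-8*√2) = (35*(-8/7))*(-8*√2) = -(-320)*√2 = 320*√2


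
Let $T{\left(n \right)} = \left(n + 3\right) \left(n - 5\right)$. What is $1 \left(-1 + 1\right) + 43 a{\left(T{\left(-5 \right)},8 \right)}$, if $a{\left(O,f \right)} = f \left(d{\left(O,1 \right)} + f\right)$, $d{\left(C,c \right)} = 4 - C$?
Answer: $-2752$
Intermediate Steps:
$T{\left(n \right)} = \left(-5 + n\right) \left(3 + n\right)$ ($T{\left(n \right)} = \left(3 + n\right) \left(-5 + n\right) = \left(-5 + n\right) \left(3 + n\right)$)
$a{\left(O,f \right)} = f \left(4 + f - O\right)$ ($a{\left(O,f \right)} = f \left(\left(4 - O\right) + f\right) = f \left(4 + f - O\right)$)
$1 \left(-1 + 1\right) + 43 a{\left(T{\left(-5 \right)},8 \right)} = 1 \left(-1 + 1\right) + 43 \cdot 8 \left(4 + 8 - \left(-15 + \left(-5\right)^{2} - -10\right)\right) = 1 \cdot 0 + 43 \cdot 8 \left(4 + 8 - \left(-15 + 25 + 10\right)\right) = 0 + 43 \cdot 8 \left(4 + 8 - 20\right) = 0 + 43 \cdot 8 \left(-8\right) = 0 + 43 \left(-64\right) = 0 - 2752 = -2752$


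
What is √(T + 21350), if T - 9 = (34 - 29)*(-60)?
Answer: √21059 ≈ 145.12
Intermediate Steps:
T = -291 (T = 9 + (34 - 29)*(-60) = 9 + 5*(-60) = 9 - 300 = -291)
√(T + 21350) = √(-291 + 21350) = √21059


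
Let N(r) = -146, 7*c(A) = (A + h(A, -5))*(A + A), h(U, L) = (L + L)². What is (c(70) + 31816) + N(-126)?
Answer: 35070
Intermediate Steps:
h(U, L) = 4*L² (h(U, L) = (2*L)² = 4*L²)
c(A) = 2*A*(100 + A)/7 (c(A) = ((A + 4*(-5)²)*(A + A))/7 = ((A + 4*25)*(2*A))/7 = ((A + 100)*(2*A))/7 = ((100 + A)*(2*A))/7 = (2*A*(100 + A))/7 = 2*A*(100 + A)/7)
(c(70) + 31816) + N(-126) = ((2/7)*70*(100 + 70) + 31816) - 146 = ((2/7)*70*170 + 31816) - 146 = (3400 + 31816) - 146 = 35216 - 146 = 35070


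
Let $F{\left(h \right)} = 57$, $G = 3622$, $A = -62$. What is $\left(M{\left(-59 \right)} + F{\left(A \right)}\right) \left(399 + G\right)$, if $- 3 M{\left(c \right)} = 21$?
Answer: $201050$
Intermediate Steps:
$M{\left(c \right)} = -7$ ($M{\left(c \right)} = \left(- \frac{1}{3}\right) 21 = -7$)
$\left(M{\left(-59 \right)} + F{\left(A \right)}\right) \left(399 + G\right) = \left(-7 + 57\right) \left(399 + 3622\right) = 50 \cdot 4021 = 201050$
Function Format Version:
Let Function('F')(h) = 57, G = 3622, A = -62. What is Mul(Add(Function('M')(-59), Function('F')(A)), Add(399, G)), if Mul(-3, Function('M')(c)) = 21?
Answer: 201050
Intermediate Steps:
Function('M')(c) = -7 (Function('M')(c) = Mul(Rational(-1, 3), 21) = -7)
Mul(Add(Function('M')(-59), Function('F')(A)), Add(399, G)) = Mul(Add(-7, 57), Add(399, 3622)) = Mul(50, 4021) = 201050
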